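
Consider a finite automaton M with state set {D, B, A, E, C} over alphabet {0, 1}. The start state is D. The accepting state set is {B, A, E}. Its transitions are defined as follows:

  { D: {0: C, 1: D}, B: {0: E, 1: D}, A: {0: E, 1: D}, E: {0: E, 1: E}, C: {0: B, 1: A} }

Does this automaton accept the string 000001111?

D → C → B → E → E → E → E → E → E → E
End state E is accepting.

Yes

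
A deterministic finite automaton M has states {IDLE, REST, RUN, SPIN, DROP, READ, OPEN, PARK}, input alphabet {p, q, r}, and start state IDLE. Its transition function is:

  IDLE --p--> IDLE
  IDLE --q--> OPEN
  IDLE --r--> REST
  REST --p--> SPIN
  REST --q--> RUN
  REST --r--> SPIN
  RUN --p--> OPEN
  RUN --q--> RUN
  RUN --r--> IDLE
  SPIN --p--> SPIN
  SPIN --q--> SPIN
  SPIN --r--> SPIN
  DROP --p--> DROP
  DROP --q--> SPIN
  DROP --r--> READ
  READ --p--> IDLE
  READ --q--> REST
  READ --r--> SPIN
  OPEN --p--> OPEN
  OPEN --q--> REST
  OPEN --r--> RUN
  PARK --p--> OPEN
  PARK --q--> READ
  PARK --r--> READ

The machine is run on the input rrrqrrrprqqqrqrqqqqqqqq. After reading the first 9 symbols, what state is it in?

SPIN

Trace: IDLE -r-> REST -r-> SPIN -r-> SPIN -q-> SPIN -r-> SPIN -r-> SPIN -r-> SPIN -p-> SPIN -r-> SPIN
After 9 symbols: SPIN.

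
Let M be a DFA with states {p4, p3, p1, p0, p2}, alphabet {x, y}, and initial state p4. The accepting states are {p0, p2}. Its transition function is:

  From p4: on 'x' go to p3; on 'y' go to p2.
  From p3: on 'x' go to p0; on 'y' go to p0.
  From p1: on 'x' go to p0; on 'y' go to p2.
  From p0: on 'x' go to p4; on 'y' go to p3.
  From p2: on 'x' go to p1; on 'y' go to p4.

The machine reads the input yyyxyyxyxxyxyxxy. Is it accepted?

Trace: p4 -y-> p2 -y-> p4 -y-> p2 -x-> p1 -y-> p2 -y-> p4 -x-> p3 -y-> p0 -x-> p4 -x-> p3 -y-> p0 -x-> p4 -y-> p2 -x-> p1 -x-> p0 -y-> p3
End state p3 is not accepting.

No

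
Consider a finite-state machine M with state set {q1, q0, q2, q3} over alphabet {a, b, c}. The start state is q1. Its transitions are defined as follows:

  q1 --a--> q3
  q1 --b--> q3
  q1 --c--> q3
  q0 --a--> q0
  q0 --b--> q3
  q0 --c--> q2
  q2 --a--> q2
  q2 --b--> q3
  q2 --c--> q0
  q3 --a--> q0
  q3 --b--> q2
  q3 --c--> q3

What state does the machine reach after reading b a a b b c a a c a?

q1 → q3 → q0 → q0 → q3 → q2 → q0 → q0 → q0 → q2 → q2

q2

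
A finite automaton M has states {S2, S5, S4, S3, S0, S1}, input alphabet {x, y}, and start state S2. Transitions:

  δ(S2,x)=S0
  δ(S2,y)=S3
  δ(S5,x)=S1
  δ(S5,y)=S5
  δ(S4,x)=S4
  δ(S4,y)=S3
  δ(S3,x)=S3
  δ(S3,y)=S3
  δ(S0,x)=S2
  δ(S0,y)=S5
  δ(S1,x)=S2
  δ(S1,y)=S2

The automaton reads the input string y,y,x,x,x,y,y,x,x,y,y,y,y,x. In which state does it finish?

S3

start at S2
read 'y': S2 → S3
read 'y': S3 → S3
read 'x': S3 → S3
read 'x': S3 → S3
read 'x': S3 → S3
read 'y': S3 → S3
read 'y': S3 → S3
read 'x': S3 → S3
read 'x': S3 → S3
read 'y': S3 → S3
read 'y': S3 → S3
read 'y': S3 → S3
read 'y': S3 → S3
read 'x': S3 → S3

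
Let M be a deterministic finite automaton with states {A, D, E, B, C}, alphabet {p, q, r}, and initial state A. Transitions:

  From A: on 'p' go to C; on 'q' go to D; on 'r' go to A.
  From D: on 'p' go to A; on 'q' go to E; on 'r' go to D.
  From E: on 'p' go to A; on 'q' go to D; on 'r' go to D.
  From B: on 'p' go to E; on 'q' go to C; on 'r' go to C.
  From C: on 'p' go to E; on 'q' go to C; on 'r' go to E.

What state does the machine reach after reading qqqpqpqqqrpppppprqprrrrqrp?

Trace: A -q-> D -q-> E -q-> D -p-> A -q-> D -p-> A -q-> D -q-> E -q-> D -r-> D -p-> A -p-> C -p-> E -p-> A -p-> C -p-> E -r-> D -q-> E -p-> A -r-> A -r-> A -r-> A -r-> A -q-> D -r-> D -p-> A

A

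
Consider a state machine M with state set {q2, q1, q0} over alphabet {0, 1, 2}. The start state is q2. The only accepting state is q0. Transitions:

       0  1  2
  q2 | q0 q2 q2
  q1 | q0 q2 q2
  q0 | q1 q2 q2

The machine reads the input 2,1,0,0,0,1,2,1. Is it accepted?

No

Trace: q2 -2-> q2 -1-> q2 -0-> q0 -0-> q1 -0-> q0 -1-> q2 -2-> q2 -1-> q2
End state q2 is not accepting.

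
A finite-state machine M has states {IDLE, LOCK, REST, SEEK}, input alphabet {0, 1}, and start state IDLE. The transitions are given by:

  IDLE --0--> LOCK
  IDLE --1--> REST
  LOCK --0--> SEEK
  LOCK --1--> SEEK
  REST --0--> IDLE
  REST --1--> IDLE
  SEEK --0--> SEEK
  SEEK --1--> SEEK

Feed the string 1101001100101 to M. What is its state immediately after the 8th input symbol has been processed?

SEEK

Trace: IDLE -1-> REST -1-> IDLE -0-> LOCK -1-> SEEK -0-> SEEK -0-> SEEK -1-> SEEK -1-> SEEK
After 8 symbols: SEEK.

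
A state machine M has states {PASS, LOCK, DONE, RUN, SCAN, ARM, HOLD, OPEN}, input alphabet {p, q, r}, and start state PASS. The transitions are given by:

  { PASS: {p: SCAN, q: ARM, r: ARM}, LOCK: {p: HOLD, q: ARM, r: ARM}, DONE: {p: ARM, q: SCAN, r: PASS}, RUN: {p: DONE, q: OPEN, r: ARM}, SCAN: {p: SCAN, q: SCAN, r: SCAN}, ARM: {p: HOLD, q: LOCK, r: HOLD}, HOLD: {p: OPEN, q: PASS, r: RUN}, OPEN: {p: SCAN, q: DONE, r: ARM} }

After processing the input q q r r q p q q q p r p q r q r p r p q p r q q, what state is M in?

start at PASS
read 'q': PASS → ARM
read 'q': ARM → LOCK
read 'r': LOCK → ARM
read 'r': ARM → HOLD
read 'q': HOLD → PASS
read 'p': PASS → SCAN
read 'q': SCAN → SCAN
read 'q': SCAN → SCAN
read 'q': SCAN → SCAN
read 'p': SCAN → SCAN
read 'r': SCAN → SCAN
read 'p': SCAN → SCAN
read 'q': SCAN → SCAN
read 'r': SCAN → SCAN
read 'q': SCAN → SCAN
read 'r': SCAN → SCAN
read 'p': SCAN → SCAN
read 'r': SCAN → SCAN
read 'p': SCAN → SCAN
read 'q': SCAN → SCAN
read 'p': SCAN → SCAN
read 'r': SCAN → SCAN
read 'q': SCAN → SCAN
read 'q': SCAN → SCAN

SCAN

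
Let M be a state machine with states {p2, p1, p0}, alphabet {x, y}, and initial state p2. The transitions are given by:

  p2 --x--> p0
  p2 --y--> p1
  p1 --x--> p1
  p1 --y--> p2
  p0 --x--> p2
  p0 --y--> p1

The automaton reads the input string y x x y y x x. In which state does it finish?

p1

Trace: p2 -y-> p1 -x-> p1 -x-> p1 -y-> p2 -y-> p1 -x-> p1 -x-> p1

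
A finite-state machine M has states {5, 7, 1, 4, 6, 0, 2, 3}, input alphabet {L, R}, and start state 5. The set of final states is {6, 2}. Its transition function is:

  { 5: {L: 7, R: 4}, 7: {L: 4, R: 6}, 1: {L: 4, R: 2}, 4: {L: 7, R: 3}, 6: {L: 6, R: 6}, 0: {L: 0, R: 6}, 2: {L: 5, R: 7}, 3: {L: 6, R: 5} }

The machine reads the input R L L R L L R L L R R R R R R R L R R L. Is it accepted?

Yes

5 → 4 → 7 → 4 → 3 → 6 → 6 → 6 → 6 → 6 → 6 → 6 → 6 → 6 → 6 → 6 → 6 → 6 → 6 → 6 → 6
End state 6 is accepting.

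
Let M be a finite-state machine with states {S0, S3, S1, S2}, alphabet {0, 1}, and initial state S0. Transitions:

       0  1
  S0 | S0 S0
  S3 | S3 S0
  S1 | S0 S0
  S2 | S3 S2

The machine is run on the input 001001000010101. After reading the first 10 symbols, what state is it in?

S0

Trace: S0 -0-> S0 -0-> S0 -1-> S0 -0-> S0 -0-> S0 -1-> S0 -0-> S0 -0-> S0 -0-> S0 -0-> S0
After 10 symbols: S0.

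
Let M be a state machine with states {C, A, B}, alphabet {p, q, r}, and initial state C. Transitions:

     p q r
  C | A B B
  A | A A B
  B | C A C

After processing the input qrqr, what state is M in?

C → B → C → B → C

C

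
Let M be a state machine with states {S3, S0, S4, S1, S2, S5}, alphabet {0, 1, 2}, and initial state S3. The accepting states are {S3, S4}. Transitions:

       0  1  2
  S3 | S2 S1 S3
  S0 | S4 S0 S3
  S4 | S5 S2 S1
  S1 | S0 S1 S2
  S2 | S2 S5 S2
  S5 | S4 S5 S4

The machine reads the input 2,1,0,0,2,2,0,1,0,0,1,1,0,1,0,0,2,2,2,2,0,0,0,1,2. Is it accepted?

Yes

S3 → S3 → S1 → S0 → S4 → S1 → S2 → S2 → S5 → S4 → S5 → S5 → S5 → S4 → S2 → S2 → S2 → S2 → S2 → S2 → S2 → S2 → S2 → S2 → S5 → S4
End state S4 is accepting.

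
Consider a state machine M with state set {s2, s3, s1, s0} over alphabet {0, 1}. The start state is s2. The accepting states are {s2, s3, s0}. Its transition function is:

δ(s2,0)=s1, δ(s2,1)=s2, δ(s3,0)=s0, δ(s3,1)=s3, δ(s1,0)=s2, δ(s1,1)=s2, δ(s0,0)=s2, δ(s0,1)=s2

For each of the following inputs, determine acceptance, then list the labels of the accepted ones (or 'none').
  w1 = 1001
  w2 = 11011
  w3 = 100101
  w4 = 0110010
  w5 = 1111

w1: s2 → s2 → s1 → s2 → s2  → end s2, accepted
w2: s2 → s2 → s2 → s1 → s2 → s2  → end s2, accepted
w3: s2 → s2 → s1 → s2 → s2 → s1 → s2  → end s2, accepted
w4: s2 → s1 → s2 → s2 → s1 → s2 → s2 → s1  → end s1, rejected
w5: s2 → s2 → s2 → s2 → s2  → end s2, accepted

w1, w2, w3, w5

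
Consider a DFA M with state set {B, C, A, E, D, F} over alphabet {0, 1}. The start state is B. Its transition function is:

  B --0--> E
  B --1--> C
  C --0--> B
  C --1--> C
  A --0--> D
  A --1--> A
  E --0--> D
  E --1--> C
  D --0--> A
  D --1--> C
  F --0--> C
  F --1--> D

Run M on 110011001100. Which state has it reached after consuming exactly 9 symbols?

C

B → C → C → B → E → C → C → B → E → C
After 9 symbols: C.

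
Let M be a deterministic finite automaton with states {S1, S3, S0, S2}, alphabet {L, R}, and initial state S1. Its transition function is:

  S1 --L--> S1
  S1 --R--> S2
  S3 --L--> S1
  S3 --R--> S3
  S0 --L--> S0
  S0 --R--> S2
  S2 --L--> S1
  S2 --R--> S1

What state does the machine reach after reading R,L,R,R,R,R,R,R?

S1 → S2 → S1 → S2 → S1 → S2 → S1 → S2 → S1

S1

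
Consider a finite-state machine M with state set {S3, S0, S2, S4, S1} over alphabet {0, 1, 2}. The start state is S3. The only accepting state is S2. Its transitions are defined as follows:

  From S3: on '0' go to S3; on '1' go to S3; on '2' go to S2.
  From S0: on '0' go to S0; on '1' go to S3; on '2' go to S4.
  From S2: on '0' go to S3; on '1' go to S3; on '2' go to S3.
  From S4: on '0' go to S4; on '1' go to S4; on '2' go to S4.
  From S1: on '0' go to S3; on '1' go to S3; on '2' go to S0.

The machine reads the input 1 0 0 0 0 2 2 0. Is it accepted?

Trace: S3 -1-> S3 -0-> S3 -0-> S3 -0-> S3 -0-> S3 -2-> S2 -2-> S3 -0-> S3
End state S3 is not accepting.

No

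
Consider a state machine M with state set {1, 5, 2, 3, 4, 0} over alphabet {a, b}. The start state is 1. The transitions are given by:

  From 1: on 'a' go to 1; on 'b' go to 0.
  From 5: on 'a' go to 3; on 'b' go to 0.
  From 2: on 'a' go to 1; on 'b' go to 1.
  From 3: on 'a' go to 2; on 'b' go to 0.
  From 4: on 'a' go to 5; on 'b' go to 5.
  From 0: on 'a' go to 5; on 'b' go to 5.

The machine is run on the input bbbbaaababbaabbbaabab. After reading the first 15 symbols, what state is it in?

start at 1
read 'b': 1 → 0
read 'b': 0 → 5
read 'b': 5 → 0
read 'b': 0 → 5
read 'a': 5 → 3
read 'a': 3 → 2
read 'a': 2 → 1
read 'b': 1 → 0
read 'a': 0 → 5
read 'b': 5 → 0
read 'b': 0 → 5
read 'a': 5 → 3
read 'a': 3 → 2
read 'b': 2 → 1
read 'b': 1 → 0
After 15 symbols: 0.

0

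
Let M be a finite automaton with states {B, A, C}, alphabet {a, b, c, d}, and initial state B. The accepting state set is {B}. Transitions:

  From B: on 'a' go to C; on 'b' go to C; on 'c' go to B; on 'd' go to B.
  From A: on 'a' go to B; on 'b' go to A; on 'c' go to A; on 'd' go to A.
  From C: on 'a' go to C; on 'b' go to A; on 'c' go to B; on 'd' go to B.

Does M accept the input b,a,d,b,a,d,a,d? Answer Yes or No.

Yes

B → C → C → B → C → C → B → C → B
End state B is accepting.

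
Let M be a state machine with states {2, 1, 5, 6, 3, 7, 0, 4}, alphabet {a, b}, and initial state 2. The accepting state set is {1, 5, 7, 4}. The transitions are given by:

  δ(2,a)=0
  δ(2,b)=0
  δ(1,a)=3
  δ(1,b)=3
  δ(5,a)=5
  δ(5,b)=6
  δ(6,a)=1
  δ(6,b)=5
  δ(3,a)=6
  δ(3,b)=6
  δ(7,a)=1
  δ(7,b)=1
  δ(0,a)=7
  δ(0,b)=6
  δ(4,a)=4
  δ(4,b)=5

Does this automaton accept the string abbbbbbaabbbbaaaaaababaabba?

Yes

start at 2
read 'a': 2 → 0
read 'b': 0 → 6
read 'b': 6 → 5
read 'b': 5 → 6
read 'b': 6 → 5
read 'b': 5 → 6
read 'b': 6 → 5
read 'a': 5 → 5
read 'a': 5 → 5
read 'b': 5 → 6
read 'b': 6 → 5
read 'b': 5 → 6
read 'b': 6 → 5
read 'a': 5 → 5
read 'a': 5 → 5
read 'a': 5 → 5
read 'a': 5 → 5
read 'a': 5 → 5
read 'a': 5 → 5
read 'b': 5 → 6
read 'a': 6 → 1
read 'b': 1 → 3
read 'a': 3 → 6
read 'a': 6 → 1
read 'b': 1 → 3
read 'b': 3 → 6
read 'a': 6 → 1
End state 1 is accepting.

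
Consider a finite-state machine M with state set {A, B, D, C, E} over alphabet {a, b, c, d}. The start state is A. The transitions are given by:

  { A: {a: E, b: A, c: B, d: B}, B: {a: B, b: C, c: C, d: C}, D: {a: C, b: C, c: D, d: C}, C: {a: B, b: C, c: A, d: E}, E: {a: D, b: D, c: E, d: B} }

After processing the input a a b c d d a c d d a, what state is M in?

B

Trace: A -a-> E -a-> D -b-> C -c-> A -d-> B -d-> C -a-> B -c-> C -d-> E -d-> B -a-> B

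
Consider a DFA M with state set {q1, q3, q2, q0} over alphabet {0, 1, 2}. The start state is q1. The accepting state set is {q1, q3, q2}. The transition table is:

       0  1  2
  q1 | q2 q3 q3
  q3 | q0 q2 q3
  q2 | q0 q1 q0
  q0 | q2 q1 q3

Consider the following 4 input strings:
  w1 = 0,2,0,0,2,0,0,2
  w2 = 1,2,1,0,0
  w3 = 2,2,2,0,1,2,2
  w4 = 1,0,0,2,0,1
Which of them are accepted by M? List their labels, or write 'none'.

w1: Trace: q1 -0-> q2 -2-> q0 -0-> q2 -0-> q0 -2-> q3 -0-> q0 -0-> q2 -2-> q0  → end q0, rejected
w2: Trace: q1 -1-> q3 -2-> q3 -1-> q2 -0-> q0 -0-> q2  → end q2, accepted
w3: Trace: q1 -2-> q3 -2-> q3 -2-> q3 -0-> q0 -1-> q1 -2-> q3 -2-> q3  → end q3, accepted
w4: Trace: q1 -1-> q3 -0-> q0 -0-> q2 -2-> q0 -0-> q2 -1-> q1  → end q1, accepted

w2, w3, w4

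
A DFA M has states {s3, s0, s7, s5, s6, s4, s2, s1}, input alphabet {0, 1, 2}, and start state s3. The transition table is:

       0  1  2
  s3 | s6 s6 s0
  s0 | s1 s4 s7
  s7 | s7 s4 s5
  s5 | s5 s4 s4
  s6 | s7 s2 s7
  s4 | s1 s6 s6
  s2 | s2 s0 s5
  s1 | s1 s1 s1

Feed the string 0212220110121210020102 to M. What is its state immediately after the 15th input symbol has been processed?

start at s3
read '0': s3 → s6
read '2': s6 → s7
read '1': s7 → s4
read '2': s4 → s6
read '2': s6 → s7
read '2': s7 → s5
read '0': s5 → s5
read '1': s5 → s4
read '1': s4 → s6
read '0': s6 → s7
read '1': s7 → s4
read '2': s4 → s6
read '1': s6 → s2
read '2': s2 → s5
read '1': s5 → s4
After 15 symbols: s4.

s4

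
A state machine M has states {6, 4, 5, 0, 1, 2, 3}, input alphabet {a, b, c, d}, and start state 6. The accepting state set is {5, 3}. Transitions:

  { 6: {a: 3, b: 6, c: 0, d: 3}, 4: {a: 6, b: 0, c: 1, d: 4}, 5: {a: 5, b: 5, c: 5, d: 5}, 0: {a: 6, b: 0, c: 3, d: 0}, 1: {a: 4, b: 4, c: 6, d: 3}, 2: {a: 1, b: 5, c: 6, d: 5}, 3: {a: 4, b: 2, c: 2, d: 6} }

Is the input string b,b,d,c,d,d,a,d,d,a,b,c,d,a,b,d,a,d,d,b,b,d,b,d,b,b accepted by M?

Yes

6 → 6 → 6 → 3 → 2 → 5 → 5 → 5 → 5 → 5 → 5 → 5 → 5 → 5 → 5 → 5 → 5 → 5 → 5 → 5 → 5 → 5 → 5 → 5 → 5 → 5 → 5
End state 5 is accepting.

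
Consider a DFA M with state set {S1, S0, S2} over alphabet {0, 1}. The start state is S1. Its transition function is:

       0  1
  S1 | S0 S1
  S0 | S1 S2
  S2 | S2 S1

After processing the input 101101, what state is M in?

S1 → S1 → S0 → S2 → S1 → S0 → S2

S2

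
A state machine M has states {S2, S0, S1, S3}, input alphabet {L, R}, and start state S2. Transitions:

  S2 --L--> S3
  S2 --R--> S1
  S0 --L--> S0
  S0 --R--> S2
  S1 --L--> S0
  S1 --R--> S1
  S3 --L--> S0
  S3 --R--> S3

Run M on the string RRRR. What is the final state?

S1

Trace: S2 -R-> S1 -R-> S1 -R-> S1 -R-> S1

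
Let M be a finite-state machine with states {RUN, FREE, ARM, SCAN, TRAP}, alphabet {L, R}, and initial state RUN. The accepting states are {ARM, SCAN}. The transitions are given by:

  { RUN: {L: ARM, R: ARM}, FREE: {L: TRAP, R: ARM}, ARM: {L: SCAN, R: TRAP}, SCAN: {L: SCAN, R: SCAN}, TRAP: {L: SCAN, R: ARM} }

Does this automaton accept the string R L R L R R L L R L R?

Yes

Trace: RUN -R-> ARM -L-> SCAN -R-> SCAN -L-> SCAN -R-> SCAN -R-> SCAN -L-> SCAN -L-> SCAN -R-> SCAN -L-> SCAN -R-> SCAN
End state SCAN is accepting.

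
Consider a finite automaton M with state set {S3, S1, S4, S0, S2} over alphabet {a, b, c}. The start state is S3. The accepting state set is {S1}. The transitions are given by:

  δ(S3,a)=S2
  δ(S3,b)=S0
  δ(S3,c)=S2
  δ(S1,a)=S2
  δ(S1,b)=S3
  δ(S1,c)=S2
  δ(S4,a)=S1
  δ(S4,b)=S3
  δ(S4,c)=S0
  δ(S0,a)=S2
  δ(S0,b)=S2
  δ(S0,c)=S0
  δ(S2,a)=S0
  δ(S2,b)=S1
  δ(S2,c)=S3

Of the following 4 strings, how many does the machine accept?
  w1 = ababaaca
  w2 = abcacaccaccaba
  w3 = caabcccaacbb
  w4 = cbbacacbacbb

0

w1: S3 → S2 → S1 → S2 → S1 → S2 → S0 → S0 → S2  → end S2, rejected
w2: S3 → S2 → S1 → S2 → S0 → S0 → S2 → S3 → S2 → S0 → S0 → S0 → S2 → S1 → S2  → end S2, rejected
w3: S3 → S2 → S0 → S2 → S1 → S2 → S3 → S2 → S0 → S2 → S3 → S0 → S2  → end S2, rejected
w4: S3 → S2 → S1 → S3 → S2 → S3 → S2 → S3 → S0 → S2 → S3 → S0 → S2  → end S2, rejected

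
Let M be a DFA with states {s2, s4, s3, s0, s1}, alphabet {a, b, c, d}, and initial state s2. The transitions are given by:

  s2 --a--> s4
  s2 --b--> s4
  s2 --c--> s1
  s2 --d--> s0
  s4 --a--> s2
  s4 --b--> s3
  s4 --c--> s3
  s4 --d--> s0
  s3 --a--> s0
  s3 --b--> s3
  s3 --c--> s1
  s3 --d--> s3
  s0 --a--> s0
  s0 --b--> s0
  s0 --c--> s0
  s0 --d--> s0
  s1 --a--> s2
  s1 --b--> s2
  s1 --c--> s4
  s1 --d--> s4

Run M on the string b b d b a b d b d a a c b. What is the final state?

start at s2
read 'b': s2 → s4
read 'b': s4 → s3
read 'd': s3 → s3
read 'b': s3 → s3
read 'a': s3 → s0
read 'b': s0 → s0
read 'd': s0 → s0
read 'b': s0 → s0
read 'd': s0 → s0
read 'a': s0 → s0
read 'a': s0 → s0
read 'c': s0 → s0
read 'b': s0 → s0

s0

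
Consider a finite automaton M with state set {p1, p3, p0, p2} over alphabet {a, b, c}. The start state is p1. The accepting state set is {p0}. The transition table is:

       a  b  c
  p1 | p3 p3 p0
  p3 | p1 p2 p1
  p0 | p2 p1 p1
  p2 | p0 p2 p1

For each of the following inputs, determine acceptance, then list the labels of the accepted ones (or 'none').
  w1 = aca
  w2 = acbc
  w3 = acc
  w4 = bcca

w1:
  start at p1
  read 'a': p1 → p3
  read 'c': p3 → p1
  read 'a': p1 → p3
  end p3, rejected
w2:
  start at p1
  read 'a': p1 → p3
  read 'c': p3 → p1
  read 'b': p1 → p3
  read 'c': p3 → p1
  end p1, rejected
w3:
  start at p1
  read 'a': p1 → p3
  read 'c': p3 → p1
  read 'c': p1 → p0
  end p0, accepted
w4:
  start at p1
  read 'b': p1 → p3
  read 'c': p3 → p1
  read 'c': p1 → p0
  read 'a': p0 → p2
  end p2, rejected

w3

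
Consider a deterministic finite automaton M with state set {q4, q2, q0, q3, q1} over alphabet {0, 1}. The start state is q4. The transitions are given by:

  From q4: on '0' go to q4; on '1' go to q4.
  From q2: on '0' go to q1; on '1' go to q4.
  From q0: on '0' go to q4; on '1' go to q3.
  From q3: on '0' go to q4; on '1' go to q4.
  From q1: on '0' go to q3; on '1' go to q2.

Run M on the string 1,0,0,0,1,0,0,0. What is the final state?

q4

Trace: q4 -1-> q4 -0-> q4 -0-> q4 -0-> q4 -1-> q4 -0-> q4 -0-> q4 -0-> q4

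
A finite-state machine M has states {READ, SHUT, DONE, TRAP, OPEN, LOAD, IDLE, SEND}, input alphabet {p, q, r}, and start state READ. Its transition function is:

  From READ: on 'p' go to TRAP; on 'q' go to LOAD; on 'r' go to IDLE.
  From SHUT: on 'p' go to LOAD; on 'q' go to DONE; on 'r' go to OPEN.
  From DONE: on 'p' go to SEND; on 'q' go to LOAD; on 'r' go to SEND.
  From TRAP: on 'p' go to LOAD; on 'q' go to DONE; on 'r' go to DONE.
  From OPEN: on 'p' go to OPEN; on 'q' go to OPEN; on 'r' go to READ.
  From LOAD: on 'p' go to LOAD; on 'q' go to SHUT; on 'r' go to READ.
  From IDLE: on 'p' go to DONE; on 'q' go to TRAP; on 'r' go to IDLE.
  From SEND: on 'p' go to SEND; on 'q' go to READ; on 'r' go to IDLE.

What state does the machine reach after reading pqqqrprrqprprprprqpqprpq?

LOAD

Trace: READ -p-> TRAP -q-> DONE -q-> LOAD -q-> SHUT -r-> OPEN -p-> OPEN -r-> READ -r-> IDLE -q-> TRAP -p-> LOAD -r-> READ -p-> TRAP -r-> DONE -p-> SEND -r-> IDLE -p-> DONE -r-> SEND -q-> READ -p-> TRAP -q-> DONE -p-> SEND -r-> IDLE -p-> DONE -q-> LOAD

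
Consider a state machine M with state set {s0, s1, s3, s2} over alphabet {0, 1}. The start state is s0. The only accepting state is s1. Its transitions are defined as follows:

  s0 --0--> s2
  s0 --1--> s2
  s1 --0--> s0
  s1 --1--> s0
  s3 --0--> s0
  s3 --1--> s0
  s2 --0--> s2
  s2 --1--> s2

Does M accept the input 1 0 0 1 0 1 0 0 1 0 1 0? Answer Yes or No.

s0 → s2 → s2 → s2 → s2 → s2 → s2 → s2 → s2 → s2 → s2 → s2 → s2
End state s2 is not accepting.

No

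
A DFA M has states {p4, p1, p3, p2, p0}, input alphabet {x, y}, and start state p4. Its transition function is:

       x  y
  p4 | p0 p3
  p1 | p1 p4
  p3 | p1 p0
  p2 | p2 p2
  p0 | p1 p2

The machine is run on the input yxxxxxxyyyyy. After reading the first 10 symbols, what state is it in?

Trace: p4 -y-> p3 -x-> p1 -x-> p1 -x-> p1 -x-> p1 -x-> p1 -x-> p1 -y-> p4 -y-> p3 -y-> p0
After 10 symbols: p0.

p0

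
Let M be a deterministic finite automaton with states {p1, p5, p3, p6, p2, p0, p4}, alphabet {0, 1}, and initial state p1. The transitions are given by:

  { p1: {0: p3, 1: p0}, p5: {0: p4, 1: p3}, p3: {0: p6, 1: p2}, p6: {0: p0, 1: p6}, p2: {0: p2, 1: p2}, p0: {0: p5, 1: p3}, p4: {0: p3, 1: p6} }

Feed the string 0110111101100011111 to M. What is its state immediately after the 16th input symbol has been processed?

p2

Trace: p1 -0-> p3 -1-> p2 -1-> p2 -0-> p2 -1-> p2 -1-> p2 -1-> p2 -1-> p2 -0-> p2 -1-> p2 -1-> p2 -0-> p2 -0-> p2 -0-> p2 -1-> p2 -1-> p2
After 16 symbols: p2.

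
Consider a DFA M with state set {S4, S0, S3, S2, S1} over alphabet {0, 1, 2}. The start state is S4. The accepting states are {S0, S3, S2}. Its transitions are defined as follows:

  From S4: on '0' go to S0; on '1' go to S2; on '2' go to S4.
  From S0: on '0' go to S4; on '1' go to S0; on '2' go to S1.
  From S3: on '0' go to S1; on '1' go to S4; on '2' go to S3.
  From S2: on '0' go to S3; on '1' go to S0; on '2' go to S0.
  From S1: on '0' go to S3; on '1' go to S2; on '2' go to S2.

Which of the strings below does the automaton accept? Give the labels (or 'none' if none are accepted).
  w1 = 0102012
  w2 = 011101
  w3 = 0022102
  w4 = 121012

w1:
  start at S4
  read '0': S4 → S0
  read '1': S0 → S0
  read '0': S0 → S4
  read '2': S4 → S4
  read '0': S4 → S0
  read '1': S0 → S0
  read '2': S0 → S1
  end S1, rejected
w2:
  start at S4
  read '0': S4 → S0
  read '1': S0 → S0
  read '1': S0 → S0
  read '1': S0 → S0
  read '0': S0 → S4
  read '1': S4 → S2
  end S2, accepted
w3:
  start at S4
  read '0': S4 → S0
  read '0': S0 → S4
  read '2': S4 → S4
  read '2': S4 → S4
  read '1': S4 → S2
  read '0': S2 → S3
  read '2': S3 → S3
  end S3, accepted
w4:
  start at S4
  read '1': S4 → S2
  read '2': S2 → S0
  read '1': S0 → S0
  read '0': S0 → S4
  read '1': S4 → S2
  read '2': S2 → S0
  end S0, accepted

w2, w3, w4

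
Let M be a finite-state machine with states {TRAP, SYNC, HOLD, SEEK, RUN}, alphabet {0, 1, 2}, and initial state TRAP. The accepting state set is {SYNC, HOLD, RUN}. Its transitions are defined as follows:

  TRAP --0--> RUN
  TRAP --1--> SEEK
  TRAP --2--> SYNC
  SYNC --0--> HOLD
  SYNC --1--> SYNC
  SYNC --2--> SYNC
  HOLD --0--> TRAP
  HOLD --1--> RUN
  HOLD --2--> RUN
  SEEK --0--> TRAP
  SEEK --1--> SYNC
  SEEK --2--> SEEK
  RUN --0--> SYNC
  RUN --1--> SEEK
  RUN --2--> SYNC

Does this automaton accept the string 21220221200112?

Yes

TRAP → SYNC → SYNC → SYNC → SYNC → HOLD → RUN → SYNC → SYNC → SYNC → HOLD → TRAP → SEEK → SYNC → SYNC
End state SYNC is accepting.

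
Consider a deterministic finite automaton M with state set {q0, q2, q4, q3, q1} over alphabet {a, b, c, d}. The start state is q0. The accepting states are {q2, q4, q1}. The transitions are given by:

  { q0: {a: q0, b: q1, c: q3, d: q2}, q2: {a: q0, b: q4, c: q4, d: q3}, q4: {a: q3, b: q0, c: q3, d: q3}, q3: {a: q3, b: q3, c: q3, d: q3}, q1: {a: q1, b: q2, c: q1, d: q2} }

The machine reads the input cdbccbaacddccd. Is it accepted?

Trace: q0 -c-> q3 -d-> q3 -b-> q3 -c-> q3 -c-> q3 -b-> q3 -a-> q3 -a-> q3 -c-> q3 -d-> q3 -d-> q3 -c-> q3 -c-> q3 -d-> q3
End state q3 is not accepting.

No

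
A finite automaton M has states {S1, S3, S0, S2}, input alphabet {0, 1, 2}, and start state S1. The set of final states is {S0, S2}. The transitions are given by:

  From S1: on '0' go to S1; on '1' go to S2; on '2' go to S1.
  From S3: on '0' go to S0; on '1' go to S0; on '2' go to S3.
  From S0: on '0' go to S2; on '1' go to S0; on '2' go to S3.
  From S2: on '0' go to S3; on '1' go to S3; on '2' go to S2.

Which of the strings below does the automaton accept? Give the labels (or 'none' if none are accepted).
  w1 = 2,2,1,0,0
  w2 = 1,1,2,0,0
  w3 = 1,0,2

w1:
  start at S1
  read '2': S1 → S1
  read '2': S1 → S1
  read '1': S1 → S2
  read '0': S2 → S3
  read '0': S3 → S0
  end S0, accepted
w2:
  start at S1
  read '1': S1 → S2
  read '1': S2 → S3
  read '2': S3 → S3
  read '0': S3 → S0
  read '0': S0 → S2
  end S2, accepted
w3:
  start at S1
  read '1': S1 → S2
  read '0': S2 → S3
  read '2': S3 → S3
  end S3, rejected

w1, w2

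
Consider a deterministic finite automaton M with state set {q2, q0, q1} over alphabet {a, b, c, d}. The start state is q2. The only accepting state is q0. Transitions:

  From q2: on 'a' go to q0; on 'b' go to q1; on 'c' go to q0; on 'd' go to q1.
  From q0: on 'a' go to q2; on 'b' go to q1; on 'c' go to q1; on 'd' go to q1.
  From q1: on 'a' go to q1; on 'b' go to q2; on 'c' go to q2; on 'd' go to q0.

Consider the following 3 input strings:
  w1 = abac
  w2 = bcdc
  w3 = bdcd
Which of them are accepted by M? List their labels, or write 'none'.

w3

w1: q2 → q0 → q1 → q1 → q2  → end q2, rejected
w2: q2 → q1 → q2 → q1 → q2  → end q2, rejected
w3: q2 → q1 → q0 → q1 → q0  → end q0, accepted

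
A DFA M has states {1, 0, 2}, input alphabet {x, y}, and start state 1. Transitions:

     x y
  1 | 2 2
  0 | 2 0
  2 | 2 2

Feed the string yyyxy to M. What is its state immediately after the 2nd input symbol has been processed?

start at 1
read 'y': 1 → 2
read 'y': 2 → 2
After 2 symbols: 2.

2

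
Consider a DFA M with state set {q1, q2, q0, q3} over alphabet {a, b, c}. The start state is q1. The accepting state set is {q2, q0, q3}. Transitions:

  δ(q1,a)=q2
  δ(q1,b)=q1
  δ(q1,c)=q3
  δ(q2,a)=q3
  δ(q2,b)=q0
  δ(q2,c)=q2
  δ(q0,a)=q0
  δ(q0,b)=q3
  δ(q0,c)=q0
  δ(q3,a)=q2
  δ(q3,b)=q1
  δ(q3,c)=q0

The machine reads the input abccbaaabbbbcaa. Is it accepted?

Yes

Trace: q1 -a-> q2 -b-> q0 -c-> q0 -c-> q0 -b-> q3 -a-> q2 -a-> q3 -a-> q2 -b-> q0 -b-> q3 -b-> q1 -b-> q1 -c-> q3 -a-> q2 -a-> q3
End state q3 is accepting.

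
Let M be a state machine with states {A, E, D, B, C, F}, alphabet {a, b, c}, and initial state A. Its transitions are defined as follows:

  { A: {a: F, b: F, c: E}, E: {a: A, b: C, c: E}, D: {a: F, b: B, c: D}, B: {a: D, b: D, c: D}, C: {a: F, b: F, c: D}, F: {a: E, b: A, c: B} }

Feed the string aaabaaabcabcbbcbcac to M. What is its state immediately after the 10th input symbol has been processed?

A → F → E → A → F → E → A → F → A → E → A
After 10 symbols: A.

A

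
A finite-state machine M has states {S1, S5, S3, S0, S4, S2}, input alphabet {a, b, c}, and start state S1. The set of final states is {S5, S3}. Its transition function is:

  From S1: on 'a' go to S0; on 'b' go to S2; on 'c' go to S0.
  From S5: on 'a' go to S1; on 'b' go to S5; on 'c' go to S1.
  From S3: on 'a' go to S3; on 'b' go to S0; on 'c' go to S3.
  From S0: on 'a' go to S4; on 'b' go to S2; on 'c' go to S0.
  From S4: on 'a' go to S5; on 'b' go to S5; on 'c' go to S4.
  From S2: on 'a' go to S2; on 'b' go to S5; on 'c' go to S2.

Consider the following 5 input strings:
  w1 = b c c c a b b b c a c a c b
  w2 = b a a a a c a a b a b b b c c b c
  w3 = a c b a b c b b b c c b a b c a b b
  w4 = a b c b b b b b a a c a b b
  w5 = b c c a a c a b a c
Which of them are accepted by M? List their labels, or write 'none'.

w1: S1 → S2 → S2 → S2 → S2 → S2 → S5 → S5 → S5 → S1 → S0 → S0 → S4 → S4 → S5  → end S5, accepted
w2: S1 → S2 → S2 → S2 → S2 → S2 → S2 → S2 → S2 → S5 → S1 → S2 → S5 → S5 → S1 → S0 → S2 → S2  → end S2, rejected
w3: S1 → S0 → S0 → S2 → S2 → S5 → S1 → S2 → S5 → S5 → S1 → S0 → S2 → S2 → S5 → S1 → S0 → S2 → S5  → end S5, accepted
w4: S1 → S0 → S2 → S2 → S5 → S5 → S5 → S5 → S5 → S1 → S0 → S0 → S4 → S5 → S5  → end S5, accepted
w5: S1 → S2 → S2 → S2 → S2 → S2 → S2 → S2 → S5 → S1 → S0  → end S0, rejected

w1, w3, w4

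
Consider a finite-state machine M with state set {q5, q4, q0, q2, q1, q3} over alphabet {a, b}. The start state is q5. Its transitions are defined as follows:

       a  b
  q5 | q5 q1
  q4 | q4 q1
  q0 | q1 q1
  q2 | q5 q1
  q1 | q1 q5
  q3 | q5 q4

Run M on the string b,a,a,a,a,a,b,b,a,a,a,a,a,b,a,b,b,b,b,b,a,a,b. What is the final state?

q5

Trace: q5 -b-> q1 -a-> q1 -a-> q1 -a-> q1 -a-> q1 -a-> q1 -b-> q5 -b-> q1 -a-> q1 -a-> q1 -a-> q1 -a-> q1 -a-> q1 -b-> q5 -a-> q5 -b-> q1 -b-> q5 -b-> q1 -b-> q5 -b-> q1 -a-> q1 -a-> q1 -b-> q5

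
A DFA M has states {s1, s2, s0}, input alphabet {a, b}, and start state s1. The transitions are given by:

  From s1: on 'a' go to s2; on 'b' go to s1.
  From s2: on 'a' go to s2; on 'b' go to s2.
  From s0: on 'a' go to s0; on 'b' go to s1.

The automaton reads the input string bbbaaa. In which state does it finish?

s1 → s1 → s1 → s1 → s2 → s2 → s2

s2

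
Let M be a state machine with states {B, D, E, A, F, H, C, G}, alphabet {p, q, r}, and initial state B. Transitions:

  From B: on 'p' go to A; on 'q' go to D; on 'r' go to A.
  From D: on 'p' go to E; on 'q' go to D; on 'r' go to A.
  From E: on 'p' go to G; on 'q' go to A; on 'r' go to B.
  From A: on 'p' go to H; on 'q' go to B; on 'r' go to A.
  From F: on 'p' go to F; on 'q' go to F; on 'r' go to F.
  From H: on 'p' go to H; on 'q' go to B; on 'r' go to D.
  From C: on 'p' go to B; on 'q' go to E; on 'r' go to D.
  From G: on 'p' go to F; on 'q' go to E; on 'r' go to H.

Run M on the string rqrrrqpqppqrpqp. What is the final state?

A

start at B
read 'r': B → A
read 'q': A → B
read 'r': B → A
read 'r': A → A
read 'r': A → A
read 'q': A → B
read 'p': B → A
read 'q': A → B
read 'p': B → A
read 'p': A → H
read 'q': H → B
read 'r': B → A
read 'p': A → H
read 'q': H → B
read 'p': B → A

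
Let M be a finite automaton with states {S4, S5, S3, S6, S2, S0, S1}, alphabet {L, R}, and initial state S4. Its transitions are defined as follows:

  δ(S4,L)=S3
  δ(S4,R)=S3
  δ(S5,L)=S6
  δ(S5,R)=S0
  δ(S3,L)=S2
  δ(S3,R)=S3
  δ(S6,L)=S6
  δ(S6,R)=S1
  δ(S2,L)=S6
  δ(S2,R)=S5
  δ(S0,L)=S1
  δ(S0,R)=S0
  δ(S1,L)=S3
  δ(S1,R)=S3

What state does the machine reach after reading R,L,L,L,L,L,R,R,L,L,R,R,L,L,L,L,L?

S4 → S3 → S2 → S6 → S6 → S6 → S6 → S1 → S3 → S2 → S6 → S1 → S3 → S2 → S6 → S6 → S6 → S6

S6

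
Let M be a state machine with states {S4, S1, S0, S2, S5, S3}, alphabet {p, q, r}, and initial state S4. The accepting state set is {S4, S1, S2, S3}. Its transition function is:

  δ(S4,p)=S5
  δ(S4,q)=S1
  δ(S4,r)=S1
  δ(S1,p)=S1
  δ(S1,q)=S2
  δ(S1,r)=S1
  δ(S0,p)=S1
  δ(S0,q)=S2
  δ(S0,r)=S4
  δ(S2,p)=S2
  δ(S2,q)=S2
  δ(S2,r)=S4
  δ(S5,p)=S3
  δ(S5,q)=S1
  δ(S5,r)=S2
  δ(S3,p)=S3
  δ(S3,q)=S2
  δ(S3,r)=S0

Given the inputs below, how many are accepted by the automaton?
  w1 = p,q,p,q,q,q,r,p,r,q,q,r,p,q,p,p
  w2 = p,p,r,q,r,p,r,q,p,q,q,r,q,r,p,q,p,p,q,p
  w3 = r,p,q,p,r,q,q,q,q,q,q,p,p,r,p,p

3

w1: Trace: S4 -p-> S5 -q-> S1 -p-> S1 -q-> S2 -q-> S2 -q-> S2 -r-> S4 -p-> S5 -r-> S2 -q-> S2 -q-> S2 -r-> S4 -p-> S5 -q-> S1 -p-> S1 -p-> S1  → end S1, accepted
w2: Trace: S4 -p-> S5 -p-> S3 -r-> S0 -q-> S2 -r-> S4 -p-> S5 -r-> S2 -q-> S2 -p-> S2 -q-> S2 -q-> S2 -r-> S4 -q-> S1 -r-> S1 -p-> S1 -q-> S2 -p-> S2 -p-> S2 -q-> S2 -p-> S2  → end S2, accepted
w3: Trace: S4 -r-> S1 -p-> S1 -q-> S2 -p-> S2 -r-> S4 -q-> S1 -q-> S2 -q-> S2 -q-> S2 -q-> S2 -q-> S2 -p-> S2 -p-> S2 -r-> S4 -p-> S5 -p-> S3  → end S3, accepted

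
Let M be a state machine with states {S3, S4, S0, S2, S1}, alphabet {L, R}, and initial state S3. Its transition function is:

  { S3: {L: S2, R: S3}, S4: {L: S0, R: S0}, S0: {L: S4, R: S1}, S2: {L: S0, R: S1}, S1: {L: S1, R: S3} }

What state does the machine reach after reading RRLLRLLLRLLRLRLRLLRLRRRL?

start at S3
read 'R': S3 → S3
read 'R': S3 → S3
read 'L': S3 → S2
read 'L': S2 → S0
read 'R': S0 → S1
read 'L': S1 → S1
read 'L': S1 → S1
read 'L': S1 → S1
read 'R': S1 → S3
read 'L': S3 → S2
read 'L': S2 → S0
read 'R': S0 → S1
read 'L': S1 → S1
read 'R': S1 → S3
read 'L': S3 → S2
read 'R': S2 → S1
read 'L': S1 → S1
read 'L': S1 → S1
read 'R': S1 → S3
read 'L': S3 → S2
read 'R': S2 → S1
read 'R': S1 → S3
read 'R': S3 → S3
read 'L': S3 → S2

S2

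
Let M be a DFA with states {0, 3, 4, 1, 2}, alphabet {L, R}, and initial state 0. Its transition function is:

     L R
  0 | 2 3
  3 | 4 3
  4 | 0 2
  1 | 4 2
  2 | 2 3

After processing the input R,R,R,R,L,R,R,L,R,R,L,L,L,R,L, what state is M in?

4

0 → 3 → 3 → 3 → 3 → 4 → 2 → 3 → 4 → 2 → 3 → 4 → 0 → 2 → 3 → 4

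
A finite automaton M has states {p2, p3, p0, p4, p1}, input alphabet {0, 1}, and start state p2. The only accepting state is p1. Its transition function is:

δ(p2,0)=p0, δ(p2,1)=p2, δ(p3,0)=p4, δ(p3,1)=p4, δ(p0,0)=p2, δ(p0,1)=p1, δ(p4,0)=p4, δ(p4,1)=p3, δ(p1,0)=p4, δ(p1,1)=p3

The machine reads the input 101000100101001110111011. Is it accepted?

p2 → p2 → p0 → p1 → p4 → p4 → p4 → p3 → p4 → p4 → p3 → p4 → p3 → p4 → p4 → p3 → p4 → p3 → p4 → p3 → p4 → p3 → p4 → p3 → p4
End state p4 is not accepting.

No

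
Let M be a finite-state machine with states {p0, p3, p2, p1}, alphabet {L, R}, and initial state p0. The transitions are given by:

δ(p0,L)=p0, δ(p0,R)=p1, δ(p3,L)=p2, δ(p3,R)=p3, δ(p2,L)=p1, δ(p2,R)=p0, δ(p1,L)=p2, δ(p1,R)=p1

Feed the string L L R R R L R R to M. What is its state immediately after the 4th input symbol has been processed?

p1

start at p0
read 'L': p0 → p0
read 'L': p0 → p0
read 'R': p0 → p1
read 'R': p1 → p1
After 4 symbols: p1.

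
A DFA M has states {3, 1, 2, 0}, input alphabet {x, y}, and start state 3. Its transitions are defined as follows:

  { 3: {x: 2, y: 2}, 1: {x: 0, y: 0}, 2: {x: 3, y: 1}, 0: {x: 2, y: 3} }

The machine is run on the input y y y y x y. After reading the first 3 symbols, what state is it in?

0

3 → 2 → 1 → 0
After 3 symbols: 0.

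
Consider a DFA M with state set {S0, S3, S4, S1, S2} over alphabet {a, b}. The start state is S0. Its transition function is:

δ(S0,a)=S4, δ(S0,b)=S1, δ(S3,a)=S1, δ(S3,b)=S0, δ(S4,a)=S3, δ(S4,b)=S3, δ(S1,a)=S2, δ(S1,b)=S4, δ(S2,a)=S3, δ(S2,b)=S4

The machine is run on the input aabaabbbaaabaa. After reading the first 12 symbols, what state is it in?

Trace: S0 -a-> S4 -a-> S3 -b-> S0 -a-> S4 -a-> S3 -b-> S0 -b-> S1 -b-> S4 -a-> S3 -a-> S1 -a-> S2 -b-> S4
After 12 symbols: S4.

S4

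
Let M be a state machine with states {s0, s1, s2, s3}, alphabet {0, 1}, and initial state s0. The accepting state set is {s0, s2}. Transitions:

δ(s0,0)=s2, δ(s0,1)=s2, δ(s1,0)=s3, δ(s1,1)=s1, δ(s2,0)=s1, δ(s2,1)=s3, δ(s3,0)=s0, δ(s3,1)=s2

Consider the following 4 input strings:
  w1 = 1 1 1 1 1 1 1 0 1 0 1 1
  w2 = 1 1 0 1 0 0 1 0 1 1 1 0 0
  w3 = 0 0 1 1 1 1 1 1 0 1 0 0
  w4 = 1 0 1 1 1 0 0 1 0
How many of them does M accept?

1

w1: Trace: s0 -1-> s2 -1-> s3 -1-> s2 -1-> s3 -1-> s2 -1-> s3 -1-> s2 -0-> s1 -1-> s1 -0-> s3 -1-> s2 -1-> s3  → end s3, rejected
w2: Trace: s0 -1-> s2 -1-> s3 -0-> s0 -1-> s2 -0-> s1 -0-> s3 -1-> s2 -0-> s1 -1-> s1 -1-> s1 -1-> s1 -0-> s3 -0-> s0  → end s0, accepted
w3: Trace: s0 -0-> s2 -0-> s1 -1-> s1 -1-> s1 -1-> s1 -1-> s1 -1-> s1 -1-> s1 -0-> s3 -1-> s2 -0-> s1 -0-> s3  → end s3, rejected
w4: Trace: s0 -1-> s2 -0-> s1 -1-> s1 -1-> s1 -1-> s1 -0-> s3 -0-> s0 -1-> s2 -0-> s1  → end s1, rejected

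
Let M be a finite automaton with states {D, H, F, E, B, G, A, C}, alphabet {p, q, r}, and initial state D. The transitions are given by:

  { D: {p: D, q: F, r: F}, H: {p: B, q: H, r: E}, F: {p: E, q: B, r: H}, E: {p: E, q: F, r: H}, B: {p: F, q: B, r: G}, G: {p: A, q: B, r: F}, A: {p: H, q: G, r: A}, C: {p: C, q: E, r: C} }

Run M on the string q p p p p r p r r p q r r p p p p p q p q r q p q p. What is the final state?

F

start at D
read 'q': D → F
read 'p': F → E
read 'p': E → E
read 'p': E → E
read 'p': E → E
read 'r': E → H
read 'p': H → B
read 'r': B → G
read 'r': G → F
read 'p': F → E
read 'q': E → F
read 'r': F → H
read 'r': H → E
read 'p': E → E
read 'p': E → E
read 'p': E → E
read 'p': E → E
read 'p': E → E
read 'q': E → F
read 'p': F → E
read 'q': E → F
read 'r': F → H
read 'q': H → H
read 'p': H → B
read 'q': B → B
read 'p': B → F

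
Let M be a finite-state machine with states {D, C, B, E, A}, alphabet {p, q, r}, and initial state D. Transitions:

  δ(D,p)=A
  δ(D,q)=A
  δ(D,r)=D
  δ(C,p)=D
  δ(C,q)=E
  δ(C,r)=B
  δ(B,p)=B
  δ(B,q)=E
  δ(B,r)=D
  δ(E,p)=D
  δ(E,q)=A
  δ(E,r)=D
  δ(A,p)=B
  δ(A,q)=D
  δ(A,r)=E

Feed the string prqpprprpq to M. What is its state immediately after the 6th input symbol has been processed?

D

Trace: D -p-> A -r-> E -q-> A -p-> B -p-> B -r-> D
After 6 symbols: D.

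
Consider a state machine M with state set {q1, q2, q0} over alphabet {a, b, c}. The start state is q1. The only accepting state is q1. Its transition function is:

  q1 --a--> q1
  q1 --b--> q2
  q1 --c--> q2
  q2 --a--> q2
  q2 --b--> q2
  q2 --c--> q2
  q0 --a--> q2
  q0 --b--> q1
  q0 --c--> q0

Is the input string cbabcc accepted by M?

q1 → q2 → q2 → q2 → q2 → q2 → q2
End state q2 is not accepting.

No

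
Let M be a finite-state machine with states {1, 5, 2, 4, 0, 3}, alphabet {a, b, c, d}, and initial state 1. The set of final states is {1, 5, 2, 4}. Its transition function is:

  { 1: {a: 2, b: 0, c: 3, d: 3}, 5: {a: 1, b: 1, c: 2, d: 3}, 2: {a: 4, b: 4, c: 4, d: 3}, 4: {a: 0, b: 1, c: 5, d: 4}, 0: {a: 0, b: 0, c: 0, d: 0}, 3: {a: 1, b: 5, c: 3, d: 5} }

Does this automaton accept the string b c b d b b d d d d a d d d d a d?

No

1 → 0 → 0 → 0 → 0 → 0 → 0 → 0 → 0 → 0 → 0 → 0 → 0 → 0 → 0 → 0 → 0 → 0
End state 0 is not accepting.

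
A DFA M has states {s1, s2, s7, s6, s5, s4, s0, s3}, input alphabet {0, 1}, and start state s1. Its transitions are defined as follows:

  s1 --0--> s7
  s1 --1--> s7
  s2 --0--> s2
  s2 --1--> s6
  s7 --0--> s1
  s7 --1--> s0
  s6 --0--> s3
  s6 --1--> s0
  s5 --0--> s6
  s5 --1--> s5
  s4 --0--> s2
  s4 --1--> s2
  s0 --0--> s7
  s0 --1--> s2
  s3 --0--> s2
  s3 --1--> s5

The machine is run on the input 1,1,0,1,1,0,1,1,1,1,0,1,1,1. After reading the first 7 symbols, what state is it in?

s6

start at s1
read '1': s1 → s7
read '1': s7 → s0
read '0': s0 → s7
read '1': s7 → s0
read '1': s0 → s2
read '0': s2 → s2
read '1': s2 → s6
After 7 symbols: s6.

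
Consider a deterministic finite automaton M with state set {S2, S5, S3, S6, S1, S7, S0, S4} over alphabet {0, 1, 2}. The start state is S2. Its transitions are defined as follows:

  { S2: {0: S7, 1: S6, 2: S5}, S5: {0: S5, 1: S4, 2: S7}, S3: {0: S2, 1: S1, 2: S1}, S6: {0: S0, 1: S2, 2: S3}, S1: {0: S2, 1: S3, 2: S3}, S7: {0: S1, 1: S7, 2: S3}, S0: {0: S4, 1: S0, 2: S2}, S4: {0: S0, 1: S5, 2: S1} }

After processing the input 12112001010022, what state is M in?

S1

start at S2
read '1': S2 → S6
read '2': S6 → S3
read '1': S3 → S1
read '1': S1 → S3
read '2': S3 → S1
read '0': S1 → S2
read '0': S2 → S7
read '1': S7 → S7
read '0': S7 → S1
read '1': S1 → S3
read '0': S3 → S2
read '0': S2 → S7
read '2': S7 → S3
read '2': S3 → S1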